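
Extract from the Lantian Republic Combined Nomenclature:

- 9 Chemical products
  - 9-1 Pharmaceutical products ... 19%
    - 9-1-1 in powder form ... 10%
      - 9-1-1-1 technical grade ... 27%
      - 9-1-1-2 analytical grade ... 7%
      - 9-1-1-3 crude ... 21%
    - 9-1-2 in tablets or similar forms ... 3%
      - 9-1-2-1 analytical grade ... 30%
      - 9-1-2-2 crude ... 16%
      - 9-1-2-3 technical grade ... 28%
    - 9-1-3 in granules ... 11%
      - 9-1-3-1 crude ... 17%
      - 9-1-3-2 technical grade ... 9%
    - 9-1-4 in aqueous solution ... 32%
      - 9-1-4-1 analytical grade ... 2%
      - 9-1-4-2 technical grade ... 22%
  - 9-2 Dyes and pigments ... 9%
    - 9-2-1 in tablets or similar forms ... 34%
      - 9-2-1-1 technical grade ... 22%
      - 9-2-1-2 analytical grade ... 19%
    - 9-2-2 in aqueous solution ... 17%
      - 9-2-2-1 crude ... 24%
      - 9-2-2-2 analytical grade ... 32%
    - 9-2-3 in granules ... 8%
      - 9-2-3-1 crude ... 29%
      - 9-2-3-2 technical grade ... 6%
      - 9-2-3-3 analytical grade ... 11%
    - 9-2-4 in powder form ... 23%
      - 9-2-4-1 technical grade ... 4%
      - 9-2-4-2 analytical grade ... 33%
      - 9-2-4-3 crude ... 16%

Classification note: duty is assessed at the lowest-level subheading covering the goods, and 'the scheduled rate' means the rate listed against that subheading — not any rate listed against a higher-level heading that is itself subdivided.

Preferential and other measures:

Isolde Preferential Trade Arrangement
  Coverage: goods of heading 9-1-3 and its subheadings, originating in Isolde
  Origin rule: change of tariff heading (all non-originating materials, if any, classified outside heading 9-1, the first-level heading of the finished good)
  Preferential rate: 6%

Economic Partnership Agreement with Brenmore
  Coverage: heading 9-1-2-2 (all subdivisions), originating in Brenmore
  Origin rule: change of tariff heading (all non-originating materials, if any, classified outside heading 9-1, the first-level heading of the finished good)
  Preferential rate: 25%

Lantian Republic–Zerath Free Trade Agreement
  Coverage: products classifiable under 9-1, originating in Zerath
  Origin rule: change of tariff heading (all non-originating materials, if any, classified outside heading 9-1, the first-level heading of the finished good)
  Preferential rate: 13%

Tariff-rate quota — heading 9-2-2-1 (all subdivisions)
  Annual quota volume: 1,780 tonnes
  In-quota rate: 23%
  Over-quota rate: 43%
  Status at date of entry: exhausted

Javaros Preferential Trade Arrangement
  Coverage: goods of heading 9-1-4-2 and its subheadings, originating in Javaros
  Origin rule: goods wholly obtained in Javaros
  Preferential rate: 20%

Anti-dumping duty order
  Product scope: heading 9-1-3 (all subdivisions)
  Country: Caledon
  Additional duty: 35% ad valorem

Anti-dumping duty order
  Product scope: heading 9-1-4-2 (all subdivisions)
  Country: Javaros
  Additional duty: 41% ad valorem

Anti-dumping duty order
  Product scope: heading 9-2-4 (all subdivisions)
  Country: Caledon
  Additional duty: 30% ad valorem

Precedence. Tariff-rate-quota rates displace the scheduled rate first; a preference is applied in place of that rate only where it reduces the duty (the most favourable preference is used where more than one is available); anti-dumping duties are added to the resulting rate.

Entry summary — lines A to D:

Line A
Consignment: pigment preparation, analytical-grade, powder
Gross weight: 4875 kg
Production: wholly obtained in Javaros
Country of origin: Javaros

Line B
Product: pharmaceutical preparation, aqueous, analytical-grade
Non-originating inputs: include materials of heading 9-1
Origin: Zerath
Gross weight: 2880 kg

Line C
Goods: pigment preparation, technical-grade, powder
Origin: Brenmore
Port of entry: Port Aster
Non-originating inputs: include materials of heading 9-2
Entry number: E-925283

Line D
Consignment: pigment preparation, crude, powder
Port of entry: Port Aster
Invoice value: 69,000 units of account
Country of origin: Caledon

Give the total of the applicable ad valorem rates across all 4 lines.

Line A: pigment → 9-2; powder → 9-2-4; analytical-grade → 9-2-4-2. Scheduled 33%. Javaros agreement on 9-1-4-2: 9-2-4-2 not covered. → 33%.
Line B: pharmaceutical → 9-1; aqueous → 9-1-4; analytical-grade → 9-1-4-1. Scheduled 2%. Zerath agreement on 9-1: CTH not met. → 2%.
Line C: pigment → 9-2; powder → 9-2-4; technical-grade → 9-2-4-1. Scheduled 4%. Brenmore agreement on 9-1-2-2: 9-2-4-1 not covered. → 4%.
Line D: pigment → 9-2; powder → 9-2-4; crude → 9-2-4-3. Scheduled 16%. anti-dumping (Caledon, 9-2-4): +30%; total 16% + 30% = 46%. → 46%.
Sum: 33% + 2% + 4% + 46% = 85%.

85%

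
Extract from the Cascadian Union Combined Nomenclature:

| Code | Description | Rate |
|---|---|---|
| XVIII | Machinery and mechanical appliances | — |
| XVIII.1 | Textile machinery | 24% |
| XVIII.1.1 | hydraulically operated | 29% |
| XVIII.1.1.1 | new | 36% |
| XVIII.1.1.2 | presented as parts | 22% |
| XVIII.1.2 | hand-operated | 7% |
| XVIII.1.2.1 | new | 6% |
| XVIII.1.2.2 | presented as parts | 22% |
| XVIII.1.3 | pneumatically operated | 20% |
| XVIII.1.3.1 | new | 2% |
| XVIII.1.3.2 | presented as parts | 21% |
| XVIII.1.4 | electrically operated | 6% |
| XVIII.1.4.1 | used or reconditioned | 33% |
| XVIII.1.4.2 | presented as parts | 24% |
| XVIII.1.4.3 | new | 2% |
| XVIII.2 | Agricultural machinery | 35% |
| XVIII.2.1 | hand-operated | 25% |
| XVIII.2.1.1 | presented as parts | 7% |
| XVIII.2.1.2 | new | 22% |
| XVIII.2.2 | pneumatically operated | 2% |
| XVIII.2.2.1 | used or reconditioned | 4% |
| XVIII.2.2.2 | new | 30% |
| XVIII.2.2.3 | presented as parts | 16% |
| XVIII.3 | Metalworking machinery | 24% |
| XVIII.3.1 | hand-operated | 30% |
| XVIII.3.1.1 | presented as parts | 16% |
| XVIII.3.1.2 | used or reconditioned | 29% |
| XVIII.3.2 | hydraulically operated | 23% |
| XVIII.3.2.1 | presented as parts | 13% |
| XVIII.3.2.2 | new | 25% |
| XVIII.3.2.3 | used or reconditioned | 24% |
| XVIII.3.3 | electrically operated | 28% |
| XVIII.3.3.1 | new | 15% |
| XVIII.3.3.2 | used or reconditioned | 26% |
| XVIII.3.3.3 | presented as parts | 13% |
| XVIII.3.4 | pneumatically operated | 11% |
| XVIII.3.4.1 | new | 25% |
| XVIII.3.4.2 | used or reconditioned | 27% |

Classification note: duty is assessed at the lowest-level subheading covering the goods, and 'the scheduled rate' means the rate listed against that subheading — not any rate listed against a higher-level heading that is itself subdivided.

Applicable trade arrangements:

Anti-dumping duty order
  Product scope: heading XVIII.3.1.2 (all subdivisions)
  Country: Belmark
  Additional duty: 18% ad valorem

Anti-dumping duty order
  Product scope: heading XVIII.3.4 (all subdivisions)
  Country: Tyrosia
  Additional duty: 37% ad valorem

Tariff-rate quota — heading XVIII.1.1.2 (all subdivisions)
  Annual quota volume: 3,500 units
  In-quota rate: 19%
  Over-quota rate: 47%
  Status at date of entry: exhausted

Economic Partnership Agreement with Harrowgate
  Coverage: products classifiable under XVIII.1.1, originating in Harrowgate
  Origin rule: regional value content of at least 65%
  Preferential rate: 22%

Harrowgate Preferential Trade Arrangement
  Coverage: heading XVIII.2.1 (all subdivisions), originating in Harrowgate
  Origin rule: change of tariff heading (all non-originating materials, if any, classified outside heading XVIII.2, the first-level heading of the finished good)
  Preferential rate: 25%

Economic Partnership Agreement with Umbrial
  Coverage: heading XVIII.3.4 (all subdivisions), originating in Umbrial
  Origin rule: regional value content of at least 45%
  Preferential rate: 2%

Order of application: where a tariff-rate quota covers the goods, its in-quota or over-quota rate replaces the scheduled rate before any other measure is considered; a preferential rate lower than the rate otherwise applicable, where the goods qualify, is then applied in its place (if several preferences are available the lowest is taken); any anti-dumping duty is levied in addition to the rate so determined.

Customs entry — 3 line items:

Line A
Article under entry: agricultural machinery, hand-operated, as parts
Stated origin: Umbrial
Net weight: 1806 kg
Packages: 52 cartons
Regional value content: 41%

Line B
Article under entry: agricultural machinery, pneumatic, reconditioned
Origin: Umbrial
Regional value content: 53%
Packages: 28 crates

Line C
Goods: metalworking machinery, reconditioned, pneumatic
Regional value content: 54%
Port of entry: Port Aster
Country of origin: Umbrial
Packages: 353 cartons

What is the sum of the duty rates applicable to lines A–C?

13%

Line A: agricultural → XVIII.2; hand-operated → XVIII.2.1; as parts → XVIII.2.1.1. Scheduled 7%. Umbrial agreement on XVIII.3.4: XVIII.2.1.1 not covered. → 7%.
Line B: agricultural → XVIII.2; pneumatic → XVIII.2.2; reconditioned → XVIII.2.2.1. Scheduled 4%. Umbrial agreement on XVIII.3.4: XVIII.2.2.1 not covered. → 4%.
Line C: metalworking → XVIII.3; pneumatic → XVIII.3.4; reconditioned → XVIII.3.4.2. Scheduled 27%. Umbrial agreement on XVIII.3.4: RVC ≥ 45% → 2% available; preferential 2%. → 2%.
Sum: 7% + 4% + 2% = 13%.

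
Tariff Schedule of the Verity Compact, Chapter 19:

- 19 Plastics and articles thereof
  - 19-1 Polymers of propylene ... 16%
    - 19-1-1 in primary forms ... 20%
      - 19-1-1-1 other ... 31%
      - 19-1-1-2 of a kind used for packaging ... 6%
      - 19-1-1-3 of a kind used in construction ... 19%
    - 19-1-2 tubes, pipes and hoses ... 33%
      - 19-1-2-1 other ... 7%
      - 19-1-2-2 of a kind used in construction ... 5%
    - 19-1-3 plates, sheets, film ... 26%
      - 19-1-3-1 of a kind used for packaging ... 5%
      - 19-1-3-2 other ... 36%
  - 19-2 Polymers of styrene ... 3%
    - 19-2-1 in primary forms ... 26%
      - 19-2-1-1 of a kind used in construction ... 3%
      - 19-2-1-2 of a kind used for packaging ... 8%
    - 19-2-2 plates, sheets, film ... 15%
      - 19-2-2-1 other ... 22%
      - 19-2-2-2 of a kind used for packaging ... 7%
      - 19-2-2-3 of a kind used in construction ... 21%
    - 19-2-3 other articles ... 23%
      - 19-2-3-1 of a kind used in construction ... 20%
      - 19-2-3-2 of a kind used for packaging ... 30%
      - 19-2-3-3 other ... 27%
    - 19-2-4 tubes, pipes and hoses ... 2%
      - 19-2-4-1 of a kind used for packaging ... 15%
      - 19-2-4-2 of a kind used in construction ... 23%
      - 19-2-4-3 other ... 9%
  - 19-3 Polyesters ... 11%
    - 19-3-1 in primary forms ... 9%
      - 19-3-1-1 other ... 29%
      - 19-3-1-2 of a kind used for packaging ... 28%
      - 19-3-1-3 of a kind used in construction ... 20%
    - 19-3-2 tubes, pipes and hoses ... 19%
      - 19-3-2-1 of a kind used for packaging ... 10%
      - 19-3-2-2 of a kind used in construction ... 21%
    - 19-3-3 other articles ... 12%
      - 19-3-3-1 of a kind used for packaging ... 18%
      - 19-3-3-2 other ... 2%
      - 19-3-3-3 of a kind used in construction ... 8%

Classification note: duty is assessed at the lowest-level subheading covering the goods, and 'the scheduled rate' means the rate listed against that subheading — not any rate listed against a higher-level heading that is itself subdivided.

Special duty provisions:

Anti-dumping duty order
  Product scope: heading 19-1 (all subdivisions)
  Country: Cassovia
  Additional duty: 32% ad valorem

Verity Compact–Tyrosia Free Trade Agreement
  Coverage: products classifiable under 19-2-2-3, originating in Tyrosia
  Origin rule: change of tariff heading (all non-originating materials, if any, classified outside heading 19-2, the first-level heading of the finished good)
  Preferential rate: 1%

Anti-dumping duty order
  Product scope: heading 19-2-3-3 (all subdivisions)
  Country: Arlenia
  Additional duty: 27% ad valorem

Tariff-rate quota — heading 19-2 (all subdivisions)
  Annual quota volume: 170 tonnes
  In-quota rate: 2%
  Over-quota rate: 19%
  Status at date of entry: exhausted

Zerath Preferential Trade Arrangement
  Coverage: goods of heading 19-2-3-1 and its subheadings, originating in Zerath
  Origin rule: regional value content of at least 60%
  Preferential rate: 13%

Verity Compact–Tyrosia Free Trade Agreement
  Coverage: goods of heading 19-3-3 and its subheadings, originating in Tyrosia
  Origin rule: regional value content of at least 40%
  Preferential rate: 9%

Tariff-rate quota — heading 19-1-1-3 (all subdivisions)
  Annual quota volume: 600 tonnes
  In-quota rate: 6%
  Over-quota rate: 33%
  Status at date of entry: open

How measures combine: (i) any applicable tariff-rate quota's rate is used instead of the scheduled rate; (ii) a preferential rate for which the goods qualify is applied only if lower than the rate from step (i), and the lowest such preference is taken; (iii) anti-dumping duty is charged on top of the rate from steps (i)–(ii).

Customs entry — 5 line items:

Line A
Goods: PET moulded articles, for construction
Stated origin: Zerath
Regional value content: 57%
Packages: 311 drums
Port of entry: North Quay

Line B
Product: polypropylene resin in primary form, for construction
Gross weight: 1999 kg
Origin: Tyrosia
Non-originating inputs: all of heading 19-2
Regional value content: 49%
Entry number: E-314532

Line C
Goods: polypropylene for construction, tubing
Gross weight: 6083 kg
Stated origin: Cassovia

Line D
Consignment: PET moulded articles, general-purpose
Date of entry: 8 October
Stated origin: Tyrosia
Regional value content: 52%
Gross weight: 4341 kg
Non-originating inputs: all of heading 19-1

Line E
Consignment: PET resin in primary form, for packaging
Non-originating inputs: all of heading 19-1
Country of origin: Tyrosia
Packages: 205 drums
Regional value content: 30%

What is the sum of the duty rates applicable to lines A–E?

81%

Line A: PET → 19-3; moulded articles → 19-3-3; for construction → 19-3-3-3. Scheduled 8%. Zerath agreement on 19-2-3-1: 19-3-3-3 not covered. → 8%.
Line B: polypropylene → 19-1; resin in primary form → 19-1-1; for construction → 19-1-1-3. Scheduled 19%. quota on 19-1-1-3 open → in-quota 6%; Tyrosia agreement on 19-2-2-3: 19-1-1-3 not covered; Tyrosia agreement on 19-3-3: 19-1-1-3 not covered. → 6%.
Line C: polypropylene → 19-1; tubing → 19-1-2; for construction → 19-1-2-2. Scheduled 5%. anti-dumping (Cassovia, 19-1): +32%; total 5% + 32% = 37%. → 37%.
Line D: PET → 19-3; moulded articles → 19-3-3; general-purpose → 19-3-3-2. Scheduled 2%. Tyrosia agreement on 19-2-2-3: 19-3-3-2 not covered; Tyrosia agreement on 19-3-3: RVC ≥ 40% → 9% available; preference 9% not lower than 2% → no reduction. → 2%.
Line E: PET → 19-3; resin in primary form → 19-3-1; for packaging → 19-3-1-2. Scheduled 28%. Tyrosia agreement on 19-2-2-3: 19-3-1-2 not covered; Tyrosia agreement on 19-3-3: 19-3-1-2 not covered. → 28%.
Sum: 8% + 6% + 37% + 2% + 28% = 81%.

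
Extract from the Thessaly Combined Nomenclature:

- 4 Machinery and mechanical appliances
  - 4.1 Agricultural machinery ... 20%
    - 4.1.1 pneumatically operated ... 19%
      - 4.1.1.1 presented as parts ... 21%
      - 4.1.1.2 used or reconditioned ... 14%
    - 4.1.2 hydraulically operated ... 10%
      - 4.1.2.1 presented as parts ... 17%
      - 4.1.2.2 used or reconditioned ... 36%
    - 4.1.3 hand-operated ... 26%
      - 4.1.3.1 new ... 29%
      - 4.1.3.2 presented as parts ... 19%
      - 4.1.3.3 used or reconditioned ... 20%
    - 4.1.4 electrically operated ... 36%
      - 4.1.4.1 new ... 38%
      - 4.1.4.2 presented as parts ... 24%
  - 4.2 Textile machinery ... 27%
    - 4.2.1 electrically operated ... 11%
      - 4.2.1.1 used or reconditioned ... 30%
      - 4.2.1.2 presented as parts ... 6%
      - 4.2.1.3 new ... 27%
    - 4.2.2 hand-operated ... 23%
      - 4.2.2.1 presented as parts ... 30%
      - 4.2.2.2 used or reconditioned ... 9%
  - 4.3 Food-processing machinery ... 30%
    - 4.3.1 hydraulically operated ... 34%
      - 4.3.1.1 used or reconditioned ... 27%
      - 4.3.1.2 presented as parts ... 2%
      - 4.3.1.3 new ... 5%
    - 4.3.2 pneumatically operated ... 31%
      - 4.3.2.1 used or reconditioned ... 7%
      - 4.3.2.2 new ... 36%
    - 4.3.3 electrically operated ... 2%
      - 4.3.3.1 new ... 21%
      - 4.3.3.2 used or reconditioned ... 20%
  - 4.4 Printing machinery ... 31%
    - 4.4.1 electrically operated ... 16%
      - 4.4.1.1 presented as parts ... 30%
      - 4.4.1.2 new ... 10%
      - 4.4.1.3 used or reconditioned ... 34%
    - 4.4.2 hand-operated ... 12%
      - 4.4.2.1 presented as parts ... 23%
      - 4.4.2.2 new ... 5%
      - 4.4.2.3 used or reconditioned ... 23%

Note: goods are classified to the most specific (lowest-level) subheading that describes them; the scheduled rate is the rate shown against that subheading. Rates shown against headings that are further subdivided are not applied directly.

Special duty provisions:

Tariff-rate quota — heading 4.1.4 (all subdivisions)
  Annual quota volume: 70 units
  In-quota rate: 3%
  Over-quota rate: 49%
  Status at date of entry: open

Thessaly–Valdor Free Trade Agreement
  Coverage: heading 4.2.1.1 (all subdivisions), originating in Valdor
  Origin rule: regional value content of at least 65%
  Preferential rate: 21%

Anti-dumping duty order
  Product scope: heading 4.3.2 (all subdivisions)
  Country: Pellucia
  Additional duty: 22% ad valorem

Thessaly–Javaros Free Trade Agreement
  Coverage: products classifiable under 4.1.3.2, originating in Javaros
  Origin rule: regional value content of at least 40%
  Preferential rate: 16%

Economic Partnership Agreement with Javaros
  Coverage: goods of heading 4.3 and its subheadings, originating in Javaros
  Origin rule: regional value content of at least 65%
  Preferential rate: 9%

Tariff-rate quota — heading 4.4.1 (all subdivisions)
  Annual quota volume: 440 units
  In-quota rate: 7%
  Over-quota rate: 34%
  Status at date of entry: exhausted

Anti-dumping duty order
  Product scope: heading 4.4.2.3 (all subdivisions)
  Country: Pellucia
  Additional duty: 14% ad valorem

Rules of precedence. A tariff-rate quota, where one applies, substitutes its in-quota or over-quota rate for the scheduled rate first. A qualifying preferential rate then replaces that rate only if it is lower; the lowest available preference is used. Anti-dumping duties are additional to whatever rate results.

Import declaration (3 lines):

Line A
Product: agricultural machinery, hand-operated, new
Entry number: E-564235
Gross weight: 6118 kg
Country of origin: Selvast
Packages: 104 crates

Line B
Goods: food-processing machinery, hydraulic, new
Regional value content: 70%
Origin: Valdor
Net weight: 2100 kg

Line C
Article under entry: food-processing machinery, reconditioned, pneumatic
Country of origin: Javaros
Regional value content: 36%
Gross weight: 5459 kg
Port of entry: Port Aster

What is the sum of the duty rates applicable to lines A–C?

41%

Line A: agricultural → 4.1; hand-operated → 4.1.3; new → 4.1.3.1. Scheduled 29%. No special measure applies. → 29%.
Line B: food-processing → 4.3; hydraulic → 4.3.1; new → 4.3.1.3. Scheduled 5%. Valdor agreement on 4.2.1.1: 4.3.1.3 not covered. → 5%.
Line C: food-processing → 4.3; pneumatic → 4.3.2; reconditioned → 4.3.2.1. Scheduled 7%. Javaros agreement on 4.1.3.2: 4.3.2.1 not covered; Javaros agreement on 4.3: RVC < 65%. → 7%.
Sum: 29% + 5% + 7% = 41%.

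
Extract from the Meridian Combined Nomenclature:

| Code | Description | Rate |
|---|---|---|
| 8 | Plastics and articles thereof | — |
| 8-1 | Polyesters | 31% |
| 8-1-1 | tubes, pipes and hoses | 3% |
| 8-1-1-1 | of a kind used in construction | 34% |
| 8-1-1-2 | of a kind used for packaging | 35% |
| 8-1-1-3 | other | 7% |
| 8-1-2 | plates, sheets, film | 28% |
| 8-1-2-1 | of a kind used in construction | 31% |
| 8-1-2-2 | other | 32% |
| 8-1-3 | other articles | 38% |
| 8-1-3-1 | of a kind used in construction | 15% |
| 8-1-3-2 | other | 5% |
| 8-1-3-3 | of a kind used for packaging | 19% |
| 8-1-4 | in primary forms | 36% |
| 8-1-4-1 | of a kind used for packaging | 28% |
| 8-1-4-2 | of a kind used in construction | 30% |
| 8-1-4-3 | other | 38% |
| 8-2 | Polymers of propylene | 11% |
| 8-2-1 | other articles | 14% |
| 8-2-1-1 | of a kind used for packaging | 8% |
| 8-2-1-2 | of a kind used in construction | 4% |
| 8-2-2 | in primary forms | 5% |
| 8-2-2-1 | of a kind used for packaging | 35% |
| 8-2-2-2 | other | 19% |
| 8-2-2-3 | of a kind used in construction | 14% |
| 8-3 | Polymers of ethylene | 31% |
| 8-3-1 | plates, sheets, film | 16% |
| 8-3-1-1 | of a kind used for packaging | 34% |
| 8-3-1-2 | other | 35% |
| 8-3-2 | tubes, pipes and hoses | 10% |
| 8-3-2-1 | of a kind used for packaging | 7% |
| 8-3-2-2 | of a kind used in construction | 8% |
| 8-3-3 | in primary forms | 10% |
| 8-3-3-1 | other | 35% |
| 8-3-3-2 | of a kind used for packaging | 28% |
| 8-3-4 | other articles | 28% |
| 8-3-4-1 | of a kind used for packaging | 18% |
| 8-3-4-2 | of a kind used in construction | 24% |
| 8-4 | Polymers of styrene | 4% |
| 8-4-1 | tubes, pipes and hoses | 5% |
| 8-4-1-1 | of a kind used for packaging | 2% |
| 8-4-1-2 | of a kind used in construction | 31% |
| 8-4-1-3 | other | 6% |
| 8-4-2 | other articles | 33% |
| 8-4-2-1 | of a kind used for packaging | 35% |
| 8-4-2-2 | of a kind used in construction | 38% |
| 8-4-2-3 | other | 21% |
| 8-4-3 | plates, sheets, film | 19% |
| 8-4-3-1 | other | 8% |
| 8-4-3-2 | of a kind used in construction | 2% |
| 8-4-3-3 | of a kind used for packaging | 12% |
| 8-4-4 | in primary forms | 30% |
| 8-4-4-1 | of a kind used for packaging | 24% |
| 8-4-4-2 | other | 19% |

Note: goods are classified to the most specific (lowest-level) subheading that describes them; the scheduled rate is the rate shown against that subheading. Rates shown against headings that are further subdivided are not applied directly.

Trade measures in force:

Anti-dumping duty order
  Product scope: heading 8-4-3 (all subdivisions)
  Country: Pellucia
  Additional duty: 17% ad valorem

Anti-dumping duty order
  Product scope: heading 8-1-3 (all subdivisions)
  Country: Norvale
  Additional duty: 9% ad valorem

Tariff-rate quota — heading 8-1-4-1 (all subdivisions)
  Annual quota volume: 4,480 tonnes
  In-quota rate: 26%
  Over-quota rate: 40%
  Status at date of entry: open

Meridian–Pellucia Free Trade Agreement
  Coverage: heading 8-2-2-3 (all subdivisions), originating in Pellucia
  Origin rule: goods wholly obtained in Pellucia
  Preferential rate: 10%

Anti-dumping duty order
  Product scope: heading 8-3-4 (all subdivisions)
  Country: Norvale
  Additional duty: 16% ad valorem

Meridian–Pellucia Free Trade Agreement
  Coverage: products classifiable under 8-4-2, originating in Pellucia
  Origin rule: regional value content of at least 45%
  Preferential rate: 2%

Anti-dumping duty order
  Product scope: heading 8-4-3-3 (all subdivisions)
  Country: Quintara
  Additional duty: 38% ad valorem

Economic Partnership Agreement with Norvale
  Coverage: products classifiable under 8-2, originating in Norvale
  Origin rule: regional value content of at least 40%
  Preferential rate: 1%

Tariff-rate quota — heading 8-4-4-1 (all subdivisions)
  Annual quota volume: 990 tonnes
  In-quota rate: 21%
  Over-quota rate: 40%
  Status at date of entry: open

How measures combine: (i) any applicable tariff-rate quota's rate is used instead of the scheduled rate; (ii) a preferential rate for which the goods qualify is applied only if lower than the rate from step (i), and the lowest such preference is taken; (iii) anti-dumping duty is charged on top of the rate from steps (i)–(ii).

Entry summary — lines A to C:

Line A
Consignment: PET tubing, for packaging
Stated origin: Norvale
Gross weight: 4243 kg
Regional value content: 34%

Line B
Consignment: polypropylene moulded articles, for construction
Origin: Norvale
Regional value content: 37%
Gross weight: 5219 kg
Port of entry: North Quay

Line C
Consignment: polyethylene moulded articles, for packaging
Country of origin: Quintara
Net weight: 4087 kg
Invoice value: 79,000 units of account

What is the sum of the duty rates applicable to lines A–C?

Line A: PET → 8-1; tubing → 8-1-1; for packaging → 8-1-1-2. Scheduled 35%. Norvale agreement on 8-2: 8-1-1-2 not covered. → 35%.
Line B: polypropylene → 8-2; moulded articles → 8-2-1; for construction → 8-2-1-2. Scheduled 4%. Norvale agreement on 8-2: RVC < 40%. → 4%.
Line C: polyethylene → 8-3; moulded articles → 8-3-4; for packaging → 8-3-4-1. Scheduled 18%. No special measure applies. → 18%.
Sum: 35% + 4% + 18% = 57%.

57%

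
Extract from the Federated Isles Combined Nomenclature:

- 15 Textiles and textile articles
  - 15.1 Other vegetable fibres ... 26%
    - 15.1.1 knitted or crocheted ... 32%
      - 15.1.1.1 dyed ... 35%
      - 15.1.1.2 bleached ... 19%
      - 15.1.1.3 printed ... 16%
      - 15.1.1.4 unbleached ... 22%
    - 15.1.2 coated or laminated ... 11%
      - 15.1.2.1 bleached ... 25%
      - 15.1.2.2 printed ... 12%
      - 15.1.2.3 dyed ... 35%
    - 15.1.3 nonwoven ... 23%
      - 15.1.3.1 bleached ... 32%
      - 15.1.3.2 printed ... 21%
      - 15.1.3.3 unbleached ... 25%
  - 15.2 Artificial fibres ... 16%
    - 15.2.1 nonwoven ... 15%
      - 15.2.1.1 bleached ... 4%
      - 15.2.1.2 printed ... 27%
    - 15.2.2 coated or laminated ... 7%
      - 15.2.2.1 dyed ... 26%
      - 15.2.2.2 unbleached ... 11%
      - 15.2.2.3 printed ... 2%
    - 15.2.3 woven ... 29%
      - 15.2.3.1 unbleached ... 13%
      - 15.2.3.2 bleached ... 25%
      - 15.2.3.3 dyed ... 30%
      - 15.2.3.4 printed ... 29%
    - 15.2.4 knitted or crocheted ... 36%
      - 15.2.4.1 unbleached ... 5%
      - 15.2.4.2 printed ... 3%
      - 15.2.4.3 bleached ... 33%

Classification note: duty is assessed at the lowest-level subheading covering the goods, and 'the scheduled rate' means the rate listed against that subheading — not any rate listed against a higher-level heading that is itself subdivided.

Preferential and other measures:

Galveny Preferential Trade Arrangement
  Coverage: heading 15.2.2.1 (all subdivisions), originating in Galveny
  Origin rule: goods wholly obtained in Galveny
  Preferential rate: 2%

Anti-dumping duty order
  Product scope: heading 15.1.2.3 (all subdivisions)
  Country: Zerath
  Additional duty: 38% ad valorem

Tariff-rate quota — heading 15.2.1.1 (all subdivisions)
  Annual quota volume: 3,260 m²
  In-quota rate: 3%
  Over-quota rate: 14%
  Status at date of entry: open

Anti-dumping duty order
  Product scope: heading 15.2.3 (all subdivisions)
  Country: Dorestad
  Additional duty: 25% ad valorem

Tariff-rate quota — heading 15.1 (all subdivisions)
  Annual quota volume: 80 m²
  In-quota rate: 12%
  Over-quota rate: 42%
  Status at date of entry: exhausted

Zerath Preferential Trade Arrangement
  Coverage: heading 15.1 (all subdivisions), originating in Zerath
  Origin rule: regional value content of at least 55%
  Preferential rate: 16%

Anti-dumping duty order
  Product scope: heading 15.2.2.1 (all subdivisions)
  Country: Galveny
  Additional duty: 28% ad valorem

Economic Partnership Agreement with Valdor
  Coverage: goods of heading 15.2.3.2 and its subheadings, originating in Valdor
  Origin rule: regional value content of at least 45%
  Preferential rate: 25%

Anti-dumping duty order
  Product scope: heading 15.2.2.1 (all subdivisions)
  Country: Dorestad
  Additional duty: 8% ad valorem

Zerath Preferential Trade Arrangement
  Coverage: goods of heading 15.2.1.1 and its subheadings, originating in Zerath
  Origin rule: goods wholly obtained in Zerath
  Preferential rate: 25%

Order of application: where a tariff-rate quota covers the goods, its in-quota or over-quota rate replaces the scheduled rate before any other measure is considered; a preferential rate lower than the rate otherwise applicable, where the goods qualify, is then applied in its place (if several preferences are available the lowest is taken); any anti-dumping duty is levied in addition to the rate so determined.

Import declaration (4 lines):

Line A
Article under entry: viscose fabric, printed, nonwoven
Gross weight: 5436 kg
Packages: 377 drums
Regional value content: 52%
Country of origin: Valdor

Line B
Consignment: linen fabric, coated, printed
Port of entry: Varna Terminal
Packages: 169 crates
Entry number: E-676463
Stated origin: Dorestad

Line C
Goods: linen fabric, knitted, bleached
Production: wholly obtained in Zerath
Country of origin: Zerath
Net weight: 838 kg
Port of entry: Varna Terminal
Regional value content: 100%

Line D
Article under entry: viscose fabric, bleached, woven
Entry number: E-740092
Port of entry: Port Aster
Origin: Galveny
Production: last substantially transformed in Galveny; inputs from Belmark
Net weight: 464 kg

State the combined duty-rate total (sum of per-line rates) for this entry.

Line A: viscose → 15.2; nonwoven → 15.2.1; printed → 15.2.1.2. Scheduled 27%. Valdor agreement on 15.2.3.2: 15.2.1.2 not covered. → 27%.
Line B: linen → 15.1; coated → 15.1.2; printed → 15.1.2.2. Scheduled 12%. quota on 15.1 exhausted → over-quota 42%. → 42%.
Line C: linen → 15.1; knitted → 15.1.1; bleached → 15.1.1.2. Scheduled 19%. quota on 15.1 exhausted → over-quota 42%; Zerath agreement on 15.1: RVC ≥ 55% → 16% available; Zerath agreement on 15.2.1.1: 15.1.1.2 not covered; preferential 16%. → 16%.
Line D: viscose → 15.2; woven → 15.2.3; bleached → 15.2.3.2. Scheduled 25%. Galveny agreement on 15.2.2.1: 15.2.3.2 not covered. → 25%.
Sum: 27% + 42% + 16% + 25% = 110%.

110%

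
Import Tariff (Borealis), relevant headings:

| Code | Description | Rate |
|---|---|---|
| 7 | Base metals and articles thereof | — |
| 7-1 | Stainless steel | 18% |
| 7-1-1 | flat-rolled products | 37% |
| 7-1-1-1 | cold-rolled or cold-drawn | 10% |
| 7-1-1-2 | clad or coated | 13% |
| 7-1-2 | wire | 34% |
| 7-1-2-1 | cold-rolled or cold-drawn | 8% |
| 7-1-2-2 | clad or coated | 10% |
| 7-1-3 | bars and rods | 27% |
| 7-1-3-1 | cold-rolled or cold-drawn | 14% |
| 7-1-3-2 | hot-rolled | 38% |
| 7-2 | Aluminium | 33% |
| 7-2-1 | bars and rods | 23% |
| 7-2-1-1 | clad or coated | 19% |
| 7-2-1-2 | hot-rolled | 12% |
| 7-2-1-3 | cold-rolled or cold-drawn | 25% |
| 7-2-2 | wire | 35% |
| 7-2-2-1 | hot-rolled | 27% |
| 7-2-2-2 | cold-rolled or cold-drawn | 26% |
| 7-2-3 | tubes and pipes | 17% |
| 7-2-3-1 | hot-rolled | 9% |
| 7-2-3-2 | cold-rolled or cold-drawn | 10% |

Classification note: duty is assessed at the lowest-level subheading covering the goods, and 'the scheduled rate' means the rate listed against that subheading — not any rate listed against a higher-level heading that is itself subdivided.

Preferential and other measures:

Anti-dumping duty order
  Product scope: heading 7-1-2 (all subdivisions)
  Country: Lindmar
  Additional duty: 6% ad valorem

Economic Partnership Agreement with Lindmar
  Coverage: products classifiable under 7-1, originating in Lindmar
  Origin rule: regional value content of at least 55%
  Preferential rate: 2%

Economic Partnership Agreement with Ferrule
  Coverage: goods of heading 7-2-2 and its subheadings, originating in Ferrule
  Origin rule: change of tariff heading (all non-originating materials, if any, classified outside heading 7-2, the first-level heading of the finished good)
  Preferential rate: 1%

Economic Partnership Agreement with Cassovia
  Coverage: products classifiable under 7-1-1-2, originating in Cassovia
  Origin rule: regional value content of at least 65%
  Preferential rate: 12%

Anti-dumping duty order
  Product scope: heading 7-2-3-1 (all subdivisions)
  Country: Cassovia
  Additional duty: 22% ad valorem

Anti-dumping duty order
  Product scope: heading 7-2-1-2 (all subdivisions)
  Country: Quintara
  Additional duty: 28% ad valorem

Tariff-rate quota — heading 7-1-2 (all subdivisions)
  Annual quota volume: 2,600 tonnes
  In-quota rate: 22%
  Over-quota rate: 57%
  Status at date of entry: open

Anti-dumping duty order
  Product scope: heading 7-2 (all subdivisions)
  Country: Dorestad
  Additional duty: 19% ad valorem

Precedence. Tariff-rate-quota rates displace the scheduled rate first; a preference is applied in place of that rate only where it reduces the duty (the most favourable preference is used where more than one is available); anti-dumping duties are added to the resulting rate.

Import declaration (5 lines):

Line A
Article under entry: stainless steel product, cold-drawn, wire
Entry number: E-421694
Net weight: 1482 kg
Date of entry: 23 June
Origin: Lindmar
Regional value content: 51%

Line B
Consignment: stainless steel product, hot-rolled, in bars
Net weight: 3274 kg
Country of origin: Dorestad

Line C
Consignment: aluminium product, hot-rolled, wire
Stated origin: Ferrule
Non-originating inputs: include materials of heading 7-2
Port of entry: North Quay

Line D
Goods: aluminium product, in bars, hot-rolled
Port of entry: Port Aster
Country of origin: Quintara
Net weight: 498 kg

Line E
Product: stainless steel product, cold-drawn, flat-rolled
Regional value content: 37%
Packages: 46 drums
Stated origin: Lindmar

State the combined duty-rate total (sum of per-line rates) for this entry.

143%

Line A: stainless steel → 7-1; wire → 7-1-2; cold-drawn → 7-1-2-1. Scheduled 8%. quota on 7-1-2 open → in-quota 22%; Lindmar agreement on 7-1: RVC < 55%; anti-dumping (Lindmar, 7-1-2): +6%; total 22% + 6% = 28%. → 28%.
Line B: stainless steel → 7-1; in bars → 7-1-3; hot-rolled → 7-1-3-2. Scheduled 38%. No special measure applies. → 38%.
Line C: aluminium → 7-2; wire → 7-2-2; hot-rolled → 7-2-2-1. Scheduled 27%. Ferrule agreement on 7-2-2: CTH not met. → 27%.
Line D: aluminium → 7-2; in bars → 7-2-1; hot-rolled → 7-2-1-2. Scheduled 12%. anti-dumping (Quintara, 7-2-1-2): +28%; total 12% + 28% = 40%. → 40%.
Line E: stainless steel → 7-1; flat-rolled → 7-1-1; cold-drawn → 7-1-1-1. Scheduled 10%. Lindmar agreement on 7-1: RVC < 55%. → 10%.
Sum: 28% + 38% + 27% + 40% + 10% = 143%.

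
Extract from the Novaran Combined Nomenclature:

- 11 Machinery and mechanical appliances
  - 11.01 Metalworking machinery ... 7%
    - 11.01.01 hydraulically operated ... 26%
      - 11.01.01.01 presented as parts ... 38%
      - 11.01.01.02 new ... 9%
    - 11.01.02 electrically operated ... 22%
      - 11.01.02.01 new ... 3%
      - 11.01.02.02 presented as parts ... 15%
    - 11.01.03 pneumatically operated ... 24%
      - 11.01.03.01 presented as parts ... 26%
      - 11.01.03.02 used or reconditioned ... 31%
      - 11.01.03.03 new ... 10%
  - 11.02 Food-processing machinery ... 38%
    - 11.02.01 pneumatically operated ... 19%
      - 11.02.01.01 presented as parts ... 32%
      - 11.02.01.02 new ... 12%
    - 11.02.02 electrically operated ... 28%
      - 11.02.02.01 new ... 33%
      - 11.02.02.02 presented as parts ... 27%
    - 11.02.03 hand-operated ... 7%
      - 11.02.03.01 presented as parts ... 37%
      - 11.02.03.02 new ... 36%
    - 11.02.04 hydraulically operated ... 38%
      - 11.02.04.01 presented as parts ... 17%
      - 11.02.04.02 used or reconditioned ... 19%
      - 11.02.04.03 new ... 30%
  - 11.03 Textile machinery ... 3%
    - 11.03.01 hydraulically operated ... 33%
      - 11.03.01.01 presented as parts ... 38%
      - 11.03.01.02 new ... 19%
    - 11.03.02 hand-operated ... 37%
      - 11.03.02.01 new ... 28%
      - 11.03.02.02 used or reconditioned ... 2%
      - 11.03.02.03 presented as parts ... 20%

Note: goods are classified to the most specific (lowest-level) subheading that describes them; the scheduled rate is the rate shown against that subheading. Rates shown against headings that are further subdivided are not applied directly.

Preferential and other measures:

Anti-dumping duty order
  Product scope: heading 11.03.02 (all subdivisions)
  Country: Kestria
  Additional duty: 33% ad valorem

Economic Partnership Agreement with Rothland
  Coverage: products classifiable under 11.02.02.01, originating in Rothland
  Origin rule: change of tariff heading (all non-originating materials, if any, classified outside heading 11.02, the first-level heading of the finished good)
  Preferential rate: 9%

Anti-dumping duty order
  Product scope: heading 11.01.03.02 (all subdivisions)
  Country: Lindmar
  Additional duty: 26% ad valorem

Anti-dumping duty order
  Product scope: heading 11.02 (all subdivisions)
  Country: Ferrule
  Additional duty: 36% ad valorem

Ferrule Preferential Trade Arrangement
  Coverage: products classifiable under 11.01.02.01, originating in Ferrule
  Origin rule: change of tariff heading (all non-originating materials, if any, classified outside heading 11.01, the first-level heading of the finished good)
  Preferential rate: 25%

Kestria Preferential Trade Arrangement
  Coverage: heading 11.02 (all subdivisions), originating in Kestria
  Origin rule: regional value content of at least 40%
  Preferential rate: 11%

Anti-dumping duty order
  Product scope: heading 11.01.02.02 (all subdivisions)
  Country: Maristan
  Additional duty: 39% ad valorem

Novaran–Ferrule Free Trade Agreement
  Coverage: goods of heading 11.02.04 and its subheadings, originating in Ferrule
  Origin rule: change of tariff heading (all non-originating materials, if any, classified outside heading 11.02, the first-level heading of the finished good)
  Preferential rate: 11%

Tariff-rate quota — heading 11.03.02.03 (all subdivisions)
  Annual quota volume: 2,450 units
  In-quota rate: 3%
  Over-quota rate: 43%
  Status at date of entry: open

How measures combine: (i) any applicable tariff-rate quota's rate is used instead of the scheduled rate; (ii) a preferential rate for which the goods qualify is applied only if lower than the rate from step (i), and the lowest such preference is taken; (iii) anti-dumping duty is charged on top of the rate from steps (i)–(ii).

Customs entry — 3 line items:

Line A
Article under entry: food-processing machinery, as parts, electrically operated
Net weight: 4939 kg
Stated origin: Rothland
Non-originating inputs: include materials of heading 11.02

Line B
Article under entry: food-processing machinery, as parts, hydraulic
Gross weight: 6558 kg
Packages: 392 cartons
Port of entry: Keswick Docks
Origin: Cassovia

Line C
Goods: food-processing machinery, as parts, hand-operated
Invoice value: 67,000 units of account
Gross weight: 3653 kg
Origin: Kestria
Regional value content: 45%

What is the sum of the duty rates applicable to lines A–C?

55%

Line A: food-processing → 11.02; electrically operated → 11.02.02; as parts → 11.02.02.02. Scheduled 27%. Rothland agreement on 11.02.02.01: 11.02.02.02 not covered. → 27%.
Line B: food-processing → 11.02; hydraulic → 11.02.04; as parts → 11.02.04.01. Scheduled 17%. No special measure applies. → 17%.
Line C: food-processing → 11.02; hand-operated → 11.02.03; as parts → 11.02.03.01. Scheduled 37%. Kestria agreement on 11.02: RVC ≥ 40% → 11% available; preferential 11%. → 11%.
Sum: 27% + 17% + 11% = 55%.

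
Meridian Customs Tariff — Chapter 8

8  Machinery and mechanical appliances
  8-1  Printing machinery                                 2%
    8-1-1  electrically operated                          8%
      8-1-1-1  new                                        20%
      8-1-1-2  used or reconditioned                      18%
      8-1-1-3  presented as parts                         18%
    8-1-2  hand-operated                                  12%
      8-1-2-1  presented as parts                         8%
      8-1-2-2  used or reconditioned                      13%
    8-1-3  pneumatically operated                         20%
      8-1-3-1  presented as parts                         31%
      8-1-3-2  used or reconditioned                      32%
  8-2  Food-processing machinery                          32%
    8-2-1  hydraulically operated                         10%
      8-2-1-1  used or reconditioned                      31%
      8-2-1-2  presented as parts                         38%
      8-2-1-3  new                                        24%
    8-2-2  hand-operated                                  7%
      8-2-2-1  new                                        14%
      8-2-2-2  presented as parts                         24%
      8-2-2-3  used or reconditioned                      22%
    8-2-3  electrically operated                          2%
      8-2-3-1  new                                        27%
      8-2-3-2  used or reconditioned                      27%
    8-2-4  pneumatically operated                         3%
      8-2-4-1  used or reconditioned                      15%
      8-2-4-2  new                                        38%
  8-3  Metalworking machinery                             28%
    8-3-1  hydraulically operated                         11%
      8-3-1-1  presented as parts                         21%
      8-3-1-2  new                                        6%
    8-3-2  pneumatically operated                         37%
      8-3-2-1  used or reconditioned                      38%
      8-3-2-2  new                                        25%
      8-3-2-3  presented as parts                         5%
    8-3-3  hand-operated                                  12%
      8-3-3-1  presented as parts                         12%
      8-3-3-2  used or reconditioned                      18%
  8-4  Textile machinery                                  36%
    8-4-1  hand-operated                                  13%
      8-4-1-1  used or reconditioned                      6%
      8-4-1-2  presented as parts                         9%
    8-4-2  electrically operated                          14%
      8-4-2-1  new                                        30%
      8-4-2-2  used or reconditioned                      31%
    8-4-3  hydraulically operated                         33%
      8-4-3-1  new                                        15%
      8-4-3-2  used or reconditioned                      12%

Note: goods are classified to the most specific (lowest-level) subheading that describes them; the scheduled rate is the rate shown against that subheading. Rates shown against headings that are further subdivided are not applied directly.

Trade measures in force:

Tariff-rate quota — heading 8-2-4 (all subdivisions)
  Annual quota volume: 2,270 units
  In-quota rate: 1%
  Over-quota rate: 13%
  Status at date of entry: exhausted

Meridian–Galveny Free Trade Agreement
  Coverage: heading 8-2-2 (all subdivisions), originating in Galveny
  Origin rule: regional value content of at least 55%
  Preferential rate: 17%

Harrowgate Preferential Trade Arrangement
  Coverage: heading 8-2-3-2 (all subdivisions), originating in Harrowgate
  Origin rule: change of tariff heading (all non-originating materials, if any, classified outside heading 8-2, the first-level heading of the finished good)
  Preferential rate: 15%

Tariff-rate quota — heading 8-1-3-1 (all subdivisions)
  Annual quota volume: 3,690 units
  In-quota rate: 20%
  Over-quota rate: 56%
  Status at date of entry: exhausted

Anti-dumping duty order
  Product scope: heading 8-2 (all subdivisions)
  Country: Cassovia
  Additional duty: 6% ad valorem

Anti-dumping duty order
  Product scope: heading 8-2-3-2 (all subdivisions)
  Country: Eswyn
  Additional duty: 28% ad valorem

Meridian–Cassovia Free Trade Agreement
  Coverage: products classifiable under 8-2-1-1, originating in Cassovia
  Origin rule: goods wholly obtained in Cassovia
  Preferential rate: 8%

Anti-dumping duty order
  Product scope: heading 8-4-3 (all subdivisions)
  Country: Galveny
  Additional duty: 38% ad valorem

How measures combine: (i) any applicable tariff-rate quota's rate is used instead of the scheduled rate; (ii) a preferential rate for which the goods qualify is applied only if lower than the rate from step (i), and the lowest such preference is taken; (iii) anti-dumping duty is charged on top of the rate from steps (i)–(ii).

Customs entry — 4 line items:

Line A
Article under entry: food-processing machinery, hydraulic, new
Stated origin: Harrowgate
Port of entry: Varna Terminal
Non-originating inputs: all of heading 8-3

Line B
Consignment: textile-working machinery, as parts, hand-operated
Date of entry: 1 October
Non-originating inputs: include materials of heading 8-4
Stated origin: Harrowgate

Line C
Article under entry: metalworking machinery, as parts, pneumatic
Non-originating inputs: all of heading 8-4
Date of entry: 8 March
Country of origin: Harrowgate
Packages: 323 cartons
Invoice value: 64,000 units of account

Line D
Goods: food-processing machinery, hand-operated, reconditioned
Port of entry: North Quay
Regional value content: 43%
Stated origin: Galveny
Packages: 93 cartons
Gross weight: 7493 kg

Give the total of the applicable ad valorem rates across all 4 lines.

Line A: food-processing → 8-2; hydraulic → 8-2-1; new → 8-2-1-3. Scheduled 24%. Harrowgate agreement on 8-2-3-2: 8-2-1-3 not covered. → 24%.
Line B: textile-working → 8-4; hand-operated → 8-4-1; as parts → 8-4-1-2. Scheduled 9%. Harrowgate agreement on 8-2-3-2: 8-4-1-2 not covered. → 9%.
Line C: metalworking → 8-3; pneumatic → 8-3-2; as parts → 8-3-2-3. Scheduled 5%. Harrowgate agreement on 8-2-3-2: 8-3-2-3 not covered. → 5%.
Line D: food-processing → 8-2; hand-operated → 8-2-2; reconditioned → 8-2-2-3. Scheduled 22%. Galveny agreement on 8-2-2: RVC < 55%. → 22%.
Sum: 24% + 9% + 5% + 22% = 60%.

60%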